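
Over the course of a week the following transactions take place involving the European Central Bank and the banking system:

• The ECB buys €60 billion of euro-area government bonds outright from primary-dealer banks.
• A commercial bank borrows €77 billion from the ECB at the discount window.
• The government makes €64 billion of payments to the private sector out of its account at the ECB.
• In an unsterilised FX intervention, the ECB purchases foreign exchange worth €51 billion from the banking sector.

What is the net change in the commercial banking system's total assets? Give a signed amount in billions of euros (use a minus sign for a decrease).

+€141 billion

ECB balance sheet:
  Assets:      Securities +€60B, Loans to banks +€77B, Foreign assets +€51B
  Liabilities: Bank reserves +€252B, Government deposits −€64B
Commercial banking system:
  Assets:      Reserves at CB +€252B, Securities −€60B, Foreign assets −€51B
  Liabilities: Checkable deposits +€64B, Borrowings from CB +€77B
Change in total bank assets = +€141 billion.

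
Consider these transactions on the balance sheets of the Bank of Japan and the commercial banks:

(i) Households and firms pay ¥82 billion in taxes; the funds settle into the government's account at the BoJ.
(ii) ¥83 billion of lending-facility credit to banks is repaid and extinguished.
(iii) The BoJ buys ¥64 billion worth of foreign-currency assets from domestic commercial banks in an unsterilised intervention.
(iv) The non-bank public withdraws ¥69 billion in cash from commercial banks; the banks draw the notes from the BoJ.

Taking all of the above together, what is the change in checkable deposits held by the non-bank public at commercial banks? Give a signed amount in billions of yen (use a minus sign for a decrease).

-¥151 billion

BoJ balance sheet:
  Assets:      Loans to banks −¥83B, Foreign assets +¥64B
  Liabilities: Bank reserves −¥170B, Currency in circulation +¥69B, Government deposits +¥82B
Commercial banking system:
  Assets:      Reserves at CB −¥170B, Foreign assets −¥64B
  Liabilities: Checkable deposits −¥151B, Borrowings from CB −¥83B
So the change in checkable deposits held by the non-bank public at commercial banks is -¥151 billion.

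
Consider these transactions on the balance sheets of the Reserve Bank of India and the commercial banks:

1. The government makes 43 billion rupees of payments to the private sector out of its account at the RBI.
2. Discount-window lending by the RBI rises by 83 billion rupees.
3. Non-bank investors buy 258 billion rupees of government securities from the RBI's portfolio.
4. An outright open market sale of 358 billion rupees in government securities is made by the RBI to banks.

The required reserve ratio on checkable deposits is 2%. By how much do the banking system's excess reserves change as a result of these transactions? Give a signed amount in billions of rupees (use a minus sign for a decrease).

Government spending 43 billion rupees: reserves +43B, deposits +43B.
Discount-window loan 83 billion rupees: reserves +83B, deposits 0.
Asset sale (to non-banks) 258 billion rupees: reserves −258B, deposits −258B.
OMO sale (to banks) 358 billion rupees: reserves −358B, deposits 0.
Totals: Δreserves = −490B, Δdeposits = −215B.
Δrequired reserves = 2% × −215B = −4.3B.
Δexcess reserves = Δreserves − Δrequired = −490B − (−4.3B) = -485.7 billion.

-485.7 billion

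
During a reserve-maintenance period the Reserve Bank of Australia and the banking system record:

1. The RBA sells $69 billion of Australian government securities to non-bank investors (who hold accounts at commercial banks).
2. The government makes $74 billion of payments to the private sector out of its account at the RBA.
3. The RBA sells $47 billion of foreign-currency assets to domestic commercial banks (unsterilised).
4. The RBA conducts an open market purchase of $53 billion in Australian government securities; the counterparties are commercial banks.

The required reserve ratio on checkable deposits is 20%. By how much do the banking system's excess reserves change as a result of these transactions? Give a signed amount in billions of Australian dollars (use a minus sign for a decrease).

+$10 billion

Asset sale (to non-banks) $69 billion: reserves −$69B, deposits −$69B.
Government spending $74 billion: reserves +$74B, deposits +$74B.
FX sale $47 billion: reserves −$47B, deposits 0.
OMO purchase (from banks) $53 billion: reserves +$53B, deposits 0.
Totals: Δreserves = +$11B, Δdeposits = +$5B.
Δrequired reserves = 20% × +$5B = +$1B.
Δexcess reserves = Δreserves − Δrequired = +$11B − (+$1B) = +$10 billion.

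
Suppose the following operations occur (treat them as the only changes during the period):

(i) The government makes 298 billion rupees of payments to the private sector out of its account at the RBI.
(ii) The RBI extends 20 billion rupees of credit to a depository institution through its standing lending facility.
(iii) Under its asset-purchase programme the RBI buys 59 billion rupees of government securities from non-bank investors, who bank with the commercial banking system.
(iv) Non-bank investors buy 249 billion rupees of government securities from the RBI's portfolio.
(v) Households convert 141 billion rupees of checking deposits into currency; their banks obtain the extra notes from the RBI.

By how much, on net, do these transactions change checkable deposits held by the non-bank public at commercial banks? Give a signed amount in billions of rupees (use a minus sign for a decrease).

-33 billion

Government spending 298 billion rupees: non-bank counterparties' bank balances rise → +298B.
Discount-window loan 20 billion rupees: the counterparty is a bank, so public deposits are unchanged → 0.
Asset purchase (from non-banks) 59 billion rupees: non-bank counterparties' bank balances rise → +59B.
Asset sale (to non-banks) 249 billion rupees: non-bank counterparties' bank balances fall → −249B.
Currency withdrawal 141 billion rupees: non-bank counterparties' bank balances fall → −141B.
Net: 298 + 0 + 59 − 249 − 141 = -33 billion.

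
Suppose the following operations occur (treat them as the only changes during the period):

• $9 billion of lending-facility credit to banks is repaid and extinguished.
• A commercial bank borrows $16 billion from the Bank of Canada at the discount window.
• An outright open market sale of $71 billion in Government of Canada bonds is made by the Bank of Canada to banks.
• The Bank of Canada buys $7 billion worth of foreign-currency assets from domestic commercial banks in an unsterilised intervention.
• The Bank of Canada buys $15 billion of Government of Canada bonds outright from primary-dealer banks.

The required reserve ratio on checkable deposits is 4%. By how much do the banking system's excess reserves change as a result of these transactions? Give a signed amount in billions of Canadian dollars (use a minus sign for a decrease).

Discount-window repayment $9 billion: reserves −$9B, deposits 0.
Discount-window loan $16 billion: reserves +$16B, deposits 0.
OMO sale (to banks) $71 billion: reserves −$71B, deposits 0.
FX purchase $7 billion: reserves +$7B, deposits 0.
OMO purchase (from banks) $15 billion: reserves +$15B, deposits 0.
Totals: Δreserves = −$42B, Δdeposits = 0.
Δrequired reserves = 4% × 0 = 0.
Δexcess reserves = Δreserves − Δrequired = −$42B − (0) = -$42 billion.

-$42 billion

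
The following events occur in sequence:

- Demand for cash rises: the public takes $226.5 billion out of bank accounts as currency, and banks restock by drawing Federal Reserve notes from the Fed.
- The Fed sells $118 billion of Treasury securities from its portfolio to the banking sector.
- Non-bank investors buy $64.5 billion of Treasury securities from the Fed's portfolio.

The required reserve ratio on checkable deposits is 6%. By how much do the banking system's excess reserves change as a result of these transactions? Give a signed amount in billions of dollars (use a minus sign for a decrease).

-$391.54 billion

Currency withdrawal $226.5 billion: reserves −$226.5B, deposits −$226.5B.
OMO sale (to banks) $118 billion: reserves −$118B, deposits 0.
Asset sale (to non-banks) $64.5 billion: reserves −$64.5B, deposits −$64.5B.
Totals: Δreserves = −$409B, Δdeposits = −$291B.
Δrequired reserves = 6% × −$291B = −$17.46B.
Δexcess reserves = Δreserves − Δrequired = −$409B − (−$17.46B) = -$391.54 billion.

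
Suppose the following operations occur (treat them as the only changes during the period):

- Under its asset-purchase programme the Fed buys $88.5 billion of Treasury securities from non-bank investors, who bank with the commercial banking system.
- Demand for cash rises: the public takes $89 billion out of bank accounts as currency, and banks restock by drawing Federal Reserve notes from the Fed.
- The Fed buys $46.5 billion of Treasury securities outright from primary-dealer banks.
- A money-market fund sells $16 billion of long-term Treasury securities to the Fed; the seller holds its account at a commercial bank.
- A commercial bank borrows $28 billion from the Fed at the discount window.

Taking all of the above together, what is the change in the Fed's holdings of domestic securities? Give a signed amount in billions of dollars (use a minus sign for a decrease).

Asset purchase (from non-banks) $88.5 billion: securities added to the Fed's portfolio → +$88.5B.
Currency withdrawal $89 billion: the Fed's securities portfolio is untouched → 0.
OMO purchase (from banks) $46.5 billion: securities added to the Fed's portfolio → +$46.5B.
Asset purchase (from non-banks) $16 billion: securities added to the Fed's portfolio → +$16B.
Discount-window loan $28 billion: the Fed's securities portfolio is untouched → 0.
Net: 88.5 + 0 + 46.5 + 16 + 0 = +$151 billion.

+$151 billion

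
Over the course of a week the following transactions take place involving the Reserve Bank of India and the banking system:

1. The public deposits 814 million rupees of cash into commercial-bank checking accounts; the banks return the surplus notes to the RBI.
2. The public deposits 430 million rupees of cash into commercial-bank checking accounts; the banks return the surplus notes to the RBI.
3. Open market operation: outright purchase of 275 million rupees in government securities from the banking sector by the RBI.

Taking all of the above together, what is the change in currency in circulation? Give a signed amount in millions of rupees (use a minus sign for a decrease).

Currency deposit 814 million rupees: notes return to the central bank → −814M.
Currency deposit 430 million rupees: notes return to the central bank → −430M.
OMO purchase (from banks) 275 million rupees: no currency enters or leaves circulation → 0.
Net: −814 − 430 + 0 = -1244 million.

-1244 million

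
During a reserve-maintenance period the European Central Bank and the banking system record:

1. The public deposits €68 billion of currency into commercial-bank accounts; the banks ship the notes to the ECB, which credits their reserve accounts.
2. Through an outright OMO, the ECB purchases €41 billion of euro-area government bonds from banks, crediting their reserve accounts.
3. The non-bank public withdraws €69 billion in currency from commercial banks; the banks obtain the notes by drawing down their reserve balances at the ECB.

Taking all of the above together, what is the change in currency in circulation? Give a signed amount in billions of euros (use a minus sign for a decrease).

+€1 billion

Currency deposit €68 billion: notes return to the central bank → −€68B.
OMO purchase (from banks) €41 billion: no currency enters or leaves circulation → 0.
Currency withdrawal €69 billion: notes leave the central bank → +€69B.
Net: −68 + 0 + 69 = +€1 billion.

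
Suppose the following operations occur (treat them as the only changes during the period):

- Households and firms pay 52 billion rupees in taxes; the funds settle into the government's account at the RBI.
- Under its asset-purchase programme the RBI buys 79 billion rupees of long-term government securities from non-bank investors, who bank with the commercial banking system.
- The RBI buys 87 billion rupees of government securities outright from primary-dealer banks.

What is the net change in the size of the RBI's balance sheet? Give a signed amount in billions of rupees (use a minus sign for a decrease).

Government account inflow 52 billion rupees: only the composition of liabilities changes → 0.
Asset purchase (from non-banks) 79 billion rupees: an RBI asset is acquired → +79B.
OMO purchase (from banks) 87 billion rupees: an RBI asset is acquired → +87B.
Net: 0 + 79 + 87 = +166 billion.

+166 billion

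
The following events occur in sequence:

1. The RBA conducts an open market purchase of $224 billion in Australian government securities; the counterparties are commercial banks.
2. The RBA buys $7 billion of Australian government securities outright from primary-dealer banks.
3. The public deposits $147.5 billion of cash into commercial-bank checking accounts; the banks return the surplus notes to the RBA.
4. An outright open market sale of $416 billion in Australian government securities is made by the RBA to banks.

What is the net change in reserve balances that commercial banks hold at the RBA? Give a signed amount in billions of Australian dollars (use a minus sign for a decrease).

RBA balance sheet:
  Assets:      Securities −$185B
  Liabilities: Bank reserves −$37.5B, Currency in circulation −$147.5B
Commercial banking system:
  Assets:      Reserves at CB −$37.5B, Securities +$185B
  Liabilities: Checkable deposits +$147.5B
So the change in reserve balances that commercial banks hold at the RBA is -$37.5 billion.

-$37.5 billion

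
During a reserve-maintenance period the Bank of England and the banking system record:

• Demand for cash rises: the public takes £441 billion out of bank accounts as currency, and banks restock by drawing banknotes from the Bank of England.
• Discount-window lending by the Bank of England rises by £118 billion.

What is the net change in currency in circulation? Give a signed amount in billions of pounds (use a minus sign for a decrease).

+£441 billion

Currency withdrawal £441 billion: notes leave the central bank → +£441B.
Discount-window loan £118 billion: no currency enters or leaves circulation → 0.
Net: 441 + 0 = +£441 billion.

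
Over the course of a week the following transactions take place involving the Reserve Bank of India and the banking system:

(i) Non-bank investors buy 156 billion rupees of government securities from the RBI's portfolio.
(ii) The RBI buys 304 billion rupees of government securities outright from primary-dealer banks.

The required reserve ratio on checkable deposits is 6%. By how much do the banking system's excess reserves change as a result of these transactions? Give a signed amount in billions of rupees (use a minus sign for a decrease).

Asset sale (to non-banks) 156 billion rupees: reserves −156B, deposits −156B.
OMO purchase (from banks) 304 billion rupees: reserves +304B, deposits 0.
Totals: Δreserves = +148B, Δdeposits = −156B.
Δrequired reserves = 6% × −156B = −9.36B.
Δexcess reserves = Δreserves − Δrequired = +148B − (−9.36B) = +157.36 billion.

+157.36 billion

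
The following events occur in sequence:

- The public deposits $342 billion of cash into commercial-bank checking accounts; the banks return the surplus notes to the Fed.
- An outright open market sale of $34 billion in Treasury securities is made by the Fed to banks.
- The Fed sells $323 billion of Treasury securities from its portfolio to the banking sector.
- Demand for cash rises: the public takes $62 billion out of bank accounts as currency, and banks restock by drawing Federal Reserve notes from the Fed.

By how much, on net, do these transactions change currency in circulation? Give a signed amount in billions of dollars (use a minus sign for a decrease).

Fed balance sheet:
  Assets:      Securities −$357B
  Liabilities: Bank reserves −$77B, Currency in circulation −$280B
So the change in currency in circulation is -$280 billion.

-$280 billion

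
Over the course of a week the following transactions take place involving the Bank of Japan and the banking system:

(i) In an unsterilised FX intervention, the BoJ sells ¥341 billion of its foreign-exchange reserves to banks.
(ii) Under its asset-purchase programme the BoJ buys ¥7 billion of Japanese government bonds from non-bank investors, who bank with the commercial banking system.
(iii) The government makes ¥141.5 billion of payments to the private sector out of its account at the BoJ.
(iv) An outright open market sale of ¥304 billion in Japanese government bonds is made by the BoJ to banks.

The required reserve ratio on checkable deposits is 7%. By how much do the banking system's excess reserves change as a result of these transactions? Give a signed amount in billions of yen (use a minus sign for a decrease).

-¥506.895 billion

FX sale ¥341 billion: reserves −¥341B, deposits 0.
Asset purchase (from non-banks) ¥7 billion: reserves +¥7B, deposits +¥7B.
Government spending ¥141.5 billion: reserves +¥141.5B, deposits +¥141.5B.
OMO sale (to banks) ¥304 billion: reserves −¥304B, deposits 0.
Totals: Δreserves = −¥496.5B, Δdeposits = +¥148.5B.
Δrequired reserves = 7% × +¥148.5B = +¥10.395B.
Δexcess reserves = Δreserves − Δrequired = −¥496.5B − (+¥10.395B) = -¥506.895 billion.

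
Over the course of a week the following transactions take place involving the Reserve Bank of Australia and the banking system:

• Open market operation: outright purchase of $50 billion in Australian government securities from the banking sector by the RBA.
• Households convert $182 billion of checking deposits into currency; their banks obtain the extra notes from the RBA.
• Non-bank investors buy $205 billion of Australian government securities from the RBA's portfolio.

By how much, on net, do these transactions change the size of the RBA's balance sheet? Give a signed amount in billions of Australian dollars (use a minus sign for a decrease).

OMO purchase (from banks) $50 billion: an RBA asset is acquired → +$50B.
Currency withdrawal $182 billion: only the composition of liabilities changes → 0.
Asset sale (to non-banks) $205 billion: an RBA asset is shed → −$205B.
Net: 50 + 0 − 205 = -$155 billion.

-$155 billion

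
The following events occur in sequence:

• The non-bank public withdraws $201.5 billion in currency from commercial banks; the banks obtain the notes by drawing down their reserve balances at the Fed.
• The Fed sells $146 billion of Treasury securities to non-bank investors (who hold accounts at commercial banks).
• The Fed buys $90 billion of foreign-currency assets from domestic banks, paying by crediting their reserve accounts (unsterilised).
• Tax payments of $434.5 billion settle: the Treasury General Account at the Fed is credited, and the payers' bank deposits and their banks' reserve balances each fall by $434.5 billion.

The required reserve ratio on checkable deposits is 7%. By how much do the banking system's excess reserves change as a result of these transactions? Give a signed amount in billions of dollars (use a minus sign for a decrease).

Currency withdrawal $201.5 billion: reserves −$201.5B, deposits −$201.5B.
Asset sale (to non-banks) $146 billion: reserves −$146B, deposits −$146B.
FX purchase $90 billion: reserves +$90B, deposits 0.
Government account inflow $434.5 billion: reserves −$434.5B, deposits −$434.5B.
Totals: Δreserves = −$692B, Δdeposits = −$782B.
Δrequired reserves = 7% × −$782B = −$54.74B.
Δexcess reserves = Δreserves − Δrequired = −$692B − (−$54.74B) = -$637.26 billion.

-$637.26 billion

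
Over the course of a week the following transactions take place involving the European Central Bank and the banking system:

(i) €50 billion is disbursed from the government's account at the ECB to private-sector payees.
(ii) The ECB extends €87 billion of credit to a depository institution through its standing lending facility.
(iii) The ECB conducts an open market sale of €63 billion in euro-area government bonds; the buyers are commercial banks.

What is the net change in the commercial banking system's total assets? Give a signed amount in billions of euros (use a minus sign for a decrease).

Government spending €50 billion: bank balance sheets expand → +€50B.
Discount-window loan €87 billion: bank balance sheets expand → +€87B.
OMO sale (to banks) €63 billion: just an asset swap on bank balance sheets → 0.
Net: 50 + 87 + 0 = +€137 billion.

+€137 billion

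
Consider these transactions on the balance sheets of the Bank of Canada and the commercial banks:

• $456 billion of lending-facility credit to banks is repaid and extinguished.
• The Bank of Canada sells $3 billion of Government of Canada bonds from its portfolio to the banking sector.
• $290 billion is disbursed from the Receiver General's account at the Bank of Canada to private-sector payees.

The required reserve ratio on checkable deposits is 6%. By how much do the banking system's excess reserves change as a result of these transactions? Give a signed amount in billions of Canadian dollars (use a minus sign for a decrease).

-$186.4 billion

Discount-window repayment $456 billion: reserves −$456B, deposits 0.
OMO sale (to banks) $3 billion: reserves −$3B, deposits 0.
Government spending $290 billion: reserves +$290B, deposits +$290B.
Totals: Δreserves = −$169B, Δdeposits = +$290B.
Δrequired reserves = 6% × +$290B = +$17.4B.
Δexcess reserves = Δreserves − Δrequired = −$169B − (+$17.4B) = -$186.4 billion.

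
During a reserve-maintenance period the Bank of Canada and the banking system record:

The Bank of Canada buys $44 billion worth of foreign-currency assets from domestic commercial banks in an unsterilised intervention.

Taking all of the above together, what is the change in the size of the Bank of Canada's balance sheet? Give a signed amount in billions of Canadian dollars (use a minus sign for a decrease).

+$44 billion

Bank of Canada balance sheet:
  Assets:      Foreign assets +$44B
  Liabilities: Bank reserves +$44B
Change in total Bank of Canada assets = +$44 billion.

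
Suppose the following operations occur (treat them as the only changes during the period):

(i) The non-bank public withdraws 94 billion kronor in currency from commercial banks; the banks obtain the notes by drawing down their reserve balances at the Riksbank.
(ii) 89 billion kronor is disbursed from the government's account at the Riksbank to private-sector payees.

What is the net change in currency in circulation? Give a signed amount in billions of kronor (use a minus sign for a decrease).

Currency withdrawal 94 billion kronor: notes leave the central bank → +94B.
Government spending 89 billion kronor: no currency enters or leaves circulation → 0.
Net: 94 + 0 = +94 billion.

+94 billion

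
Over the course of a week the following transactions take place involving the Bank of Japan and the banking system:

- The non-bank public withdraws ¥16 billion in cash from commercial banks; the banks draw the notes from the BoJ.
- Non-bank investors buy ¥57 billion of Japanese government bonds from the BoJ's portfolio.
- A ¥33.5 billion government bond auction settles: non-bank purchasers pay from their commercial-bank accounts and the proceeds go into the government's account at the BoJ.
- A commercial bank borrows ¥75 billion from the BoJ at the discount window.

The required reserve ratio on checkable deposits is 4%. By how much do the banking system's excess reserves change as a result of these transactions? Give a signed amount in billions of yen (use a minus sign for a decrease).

-¥27.24 billion

Currency withdrawal ¥16 billion: reserves −¥16B, deposits −¥16B.
Asset sale (to non-banks) ¥57 billion: reserves −¥57B, deposits −¥57B.
Government account inflow ¥33.5 billion: reserves −¥33.5B, deposits −¥33.5B.
Discount-window loan ¥75 billion: reserves +¥75B, deposits 0.
Totals: Δreserves = −¥31.5B, Δdeposits = −¥106.5B.
Δrequired reserves = 4% × −¥106.5B = −¥4.26B.
Δexcess reserves = Δreserves − Δrequired = −¥31.5B − (−¥4.26B) = -¥27.24 billion.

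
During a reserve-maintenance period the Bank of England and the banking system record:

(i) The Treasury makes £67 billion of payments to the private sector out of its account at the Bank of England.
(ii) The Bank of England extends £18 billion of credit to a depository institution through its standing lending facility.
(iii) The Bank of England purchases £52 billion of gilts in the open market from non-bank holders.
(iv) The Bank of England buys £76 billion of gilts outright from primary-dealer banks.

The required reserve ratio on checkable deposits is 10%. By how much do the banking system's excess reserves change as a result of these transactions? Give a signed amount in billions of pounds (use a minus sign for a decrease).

+£201.1 billion

Government spending £67 billion: reserves +£67B, deposits +£67B.
Discount-window loan £18 billion: reserves +£18B, deposits 0.
Asset purchase (from non-banks) £52 billion: reserves +£52B, deposits +£52B.
OMO purchase (from banks) £76 billion: reserves +£76B, deposits 0.
Totals: Δreserves = +£213B, Δdeposits = +£119B.
Δrequired reserves = 10% × +£119B = +£11.9B.
Δexcess reserves = Δreserves − Δrequired = +£213B − (+£11.9B) = +£201.1 billion.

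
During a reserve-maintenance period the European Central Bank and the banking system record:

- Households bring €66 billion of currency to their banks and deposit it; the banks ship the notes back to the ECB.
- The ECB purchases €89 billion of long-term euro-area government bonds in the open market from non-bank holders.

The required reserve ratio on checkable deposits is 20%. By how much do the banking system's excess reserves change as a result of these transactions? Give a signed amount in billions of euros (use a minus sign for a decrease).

+€124 billion

Currency deposit €66 billion: reserves +€66B, deposits +€66B.
Asset purchase (from non-banks) €89 billion: reserves +€89B, deposits +€89B.
Totals: Δreserves = +€155B, Δdeposits = +€155B.
Δrequired reserves = 20% × +€155B = +€31B.
Δexcess reserves = Δreserves − Δrequired = +€155B − (+€31B) = +€124 billion.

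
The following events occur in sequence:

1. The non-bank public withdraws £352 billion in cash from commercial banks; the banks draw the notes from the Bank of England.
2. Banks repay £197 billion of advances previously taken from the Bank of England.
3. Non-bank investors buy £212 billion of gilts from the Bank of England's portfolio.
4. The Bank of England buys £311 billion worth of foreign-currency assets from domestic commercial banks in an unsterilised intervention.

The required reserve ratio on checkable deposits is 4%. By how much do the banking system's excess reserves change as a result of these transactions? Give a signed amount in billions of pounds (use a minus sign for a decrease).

-£427.44 billion

Currency withdrawal £352 billion: reserves −£352B, deposits −£352B.
Discount-window repayment £197 billion: reserves −£197B, deposits 0.
Asset sale (to non-banks) £212 billion: reserves −£212B, deposits −£212B.
FX purchase £311 billion: reserves +£311B, deposits 0.
Totals: Δreserves = −£450B, Δdeposits = −£564B.
Δrequired reserves = 4% × −£564B = −£22.56B.
Δexcess reserves = Δreserves − Δrequired = −£450B − (−£22.56B) = -£427.44 billion.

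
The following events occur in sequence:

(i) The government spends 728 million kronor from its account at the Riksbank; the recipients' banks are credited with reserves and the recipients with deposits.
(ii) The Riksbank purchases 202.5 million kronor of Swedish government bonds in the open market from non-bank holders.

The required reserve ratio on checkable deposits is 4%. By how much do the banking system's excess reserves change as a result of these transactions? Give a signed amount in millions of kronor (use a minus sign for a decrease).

+893.28 million

Government spending 728 million kronor: reserves +728M, deposits +728M.
Asset purchase (from non-banks) 202.5 million kronor: reserves +202.5M, deposits +202.5M.
Totals: Δreserves = +930.5M, Δdeposits = +930.5M.
Δrequired reserves = 4% × +930.5M = +37.22M.
Δexcess reserves = Δreserves − Δrequired = +930.5M − (+37.22M) = +893.28 million.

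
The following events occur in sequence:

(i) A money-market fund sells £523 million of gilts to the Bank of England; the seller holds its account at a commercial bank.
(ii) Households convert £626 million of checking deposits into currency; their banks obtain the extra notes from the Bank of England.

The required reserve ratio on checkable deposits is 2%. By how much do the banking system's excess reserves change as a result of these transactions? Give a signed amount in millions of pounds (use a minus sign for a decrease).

-£100.94 million

Asset purchase (from non-banks) £523 million: reserves +£523M, deposits +£523M.
Currency withdrawal £626 million: reserves −£626M, deposits −£626M.
Totals: Δreserves = −£103M, Δdeposits = −£103M.
Δrequired reserves = 2% × −£103M = −£2.06M.
Δexcess reserves = Δreserves − Δrequired = −£103M − (−£2.06M) = -£100.94 million.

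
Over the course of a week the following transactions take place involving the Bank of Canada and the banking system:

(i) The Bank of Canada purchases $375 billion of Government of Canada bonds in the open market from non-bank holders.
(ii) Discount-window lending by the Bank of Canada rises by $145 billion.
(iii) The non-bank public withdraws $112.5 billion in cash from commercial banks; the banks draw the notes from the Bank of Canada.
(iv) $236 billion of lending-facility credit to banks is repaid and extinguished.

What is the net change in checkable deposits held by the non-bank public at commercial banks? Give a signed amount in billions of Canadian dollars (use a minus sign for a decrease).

Asset purchase (from non-banks) $375 billion: non-bank counterparties' bank balances rise → +$375B.
Discount-window loan $145 billion: the counterparty is a bank, so public deposits are unchanged → 0.
Currency withdrawal $112.5 billion: non-bank counterparties' bank balances fall → −$112.5B.
Discount-window repayment $236 billion: the counterparty is a bank, so public deposits are unchanged → 0.
Net: 375 + 0 − 112.5 + 0 = +$262.5 billion.

+$262.5 billion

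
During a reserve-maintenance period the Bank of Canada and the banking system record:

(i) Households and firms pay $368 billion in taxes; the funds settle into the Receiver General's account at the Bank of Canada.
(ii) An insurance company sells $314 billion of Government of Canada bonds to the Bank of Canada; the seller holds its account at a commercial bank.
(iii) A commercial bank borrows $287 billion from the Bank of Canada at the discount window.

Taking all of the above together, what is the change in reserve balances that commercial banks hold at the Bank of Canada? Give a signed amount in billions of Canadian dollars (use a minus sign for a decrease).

+$233 billion

Bank of Canada balance sheet:
  Assets:      Securities +$314B, Loans to banks +$287B
  Liabilities: Bank reserves +$233B, Government deposits +$368B
So the change in reserve balances that commercial banks hold at the Bank of Canada is +$233 billion.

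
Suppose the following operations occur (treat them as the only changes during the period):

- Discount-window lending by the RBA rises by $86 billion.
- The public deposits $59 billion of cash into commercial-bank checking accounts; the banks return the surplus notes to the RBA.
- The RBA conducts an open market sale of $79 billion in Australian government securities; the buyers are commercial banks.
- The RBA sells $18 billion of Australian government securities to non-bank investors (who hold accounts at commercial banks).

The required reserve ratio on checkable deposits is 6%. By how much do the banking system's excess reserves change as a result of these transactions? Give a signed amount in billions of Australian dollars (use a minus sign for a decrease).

Discount-window loan $86 billion: reserves +$86B, deposits 0.
Currency deposit $59 billion: reserves +$59B, deposits +$59B.
OMO sale (to banks) $79 billion: reserves −$79B, deposits 0.
Asset sale (to non-banks) $18 billion: reserves −$18B, deposits −$18B.
Totals: Δreserves = +$48B, Δdeposits = +$41B.
Δrequired reserves = 6% × +$41B = +$2.46B.
Δexcess reserves = Δreserves − Δrequired = +$48B − (+$2.46B) = +$45.54 billion.

+$45.54 billion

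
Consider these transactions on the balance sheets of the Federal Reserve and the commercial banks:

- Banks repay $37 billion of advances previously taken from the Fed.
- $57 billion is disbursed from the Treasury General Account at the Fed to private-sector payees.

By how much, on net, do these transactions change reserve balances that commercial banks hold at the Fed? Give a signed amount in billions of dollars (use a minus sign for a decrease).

Fed balance sheet:
  Assets:      Loans to banks −$37B
  Liabilities: Bank reserves +$20B, Government deposits −$57B
So the change in reserve balances that commercial banks hold at the Fed is +$20 billion.

+$20 billion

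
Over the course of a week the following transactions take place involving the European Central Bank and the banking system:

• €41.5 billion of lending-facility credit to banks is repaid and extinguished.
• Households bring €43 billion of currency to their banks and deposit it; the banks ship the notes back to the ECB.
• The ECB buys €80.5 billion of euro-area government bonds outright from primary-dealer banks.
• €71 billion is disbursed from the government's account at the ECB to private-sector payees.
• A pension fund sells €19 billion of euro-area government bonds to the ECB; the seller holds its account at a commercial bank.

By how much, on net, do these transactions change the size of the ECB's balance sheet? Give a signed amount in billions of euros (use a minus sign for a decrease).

+€58 billion

Discount-window repayment €41.5 billion: an ECB asset is shed → −€41.5B.
Currency deposit €43 billion: only the composition of liabilities changes → 0.
OMO purchase (from banks) €80.5 billion: an ECB asset is acquired → +€80.5B.
Government spending €71 billion: only the composition of liabilities changes → 0.
Asset purchase (from non-banks) €19 billion: an ECB asset is acquired → +€19B.
Net: −41.5 + 0 + 80.5 + 0 + 19 = +€58 billion.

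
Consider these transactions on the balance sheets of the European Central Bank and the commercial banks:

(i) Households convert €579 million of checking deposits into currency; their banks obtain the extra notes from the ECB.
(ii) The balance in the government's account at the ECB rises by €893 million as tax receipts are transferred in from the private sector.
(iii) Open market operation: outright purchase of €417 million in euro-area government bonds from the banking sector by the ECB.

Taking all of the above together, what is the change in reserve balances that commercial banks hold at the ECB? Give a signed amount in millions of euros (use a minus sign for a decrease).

-€1055 million

ECB balance sheet:
  Assets:      Securities +€417M
  Liabilities: Bank reserves −€1055M, Currency in circulation +€579M, Government deposits +€893M
Commercial banking system:
  Assets:      Reserves at CB −€1055M, Securities −€417M
  Liabilities: Checkable deposits −€1472M
So the change in reserve balances that commercial banks hold at the ECB is -€1055 million.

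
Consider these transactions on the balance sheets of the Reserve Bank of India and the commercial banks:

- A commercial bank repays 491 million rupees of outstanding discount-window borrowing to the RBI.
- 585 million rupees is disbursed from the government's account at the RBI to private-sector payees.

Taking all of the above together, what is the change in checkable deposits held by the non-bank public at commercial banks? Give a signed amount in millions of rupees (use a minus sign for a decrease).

Discount-window repayment 491 million rupees: the counterparty is a bank, so public deposits are unchanged → 0.
Government spending 585 million rupees: non-bank counterparties' bank balances rise → +585M.
Net: 0 + 585 = +585 million.

+585 million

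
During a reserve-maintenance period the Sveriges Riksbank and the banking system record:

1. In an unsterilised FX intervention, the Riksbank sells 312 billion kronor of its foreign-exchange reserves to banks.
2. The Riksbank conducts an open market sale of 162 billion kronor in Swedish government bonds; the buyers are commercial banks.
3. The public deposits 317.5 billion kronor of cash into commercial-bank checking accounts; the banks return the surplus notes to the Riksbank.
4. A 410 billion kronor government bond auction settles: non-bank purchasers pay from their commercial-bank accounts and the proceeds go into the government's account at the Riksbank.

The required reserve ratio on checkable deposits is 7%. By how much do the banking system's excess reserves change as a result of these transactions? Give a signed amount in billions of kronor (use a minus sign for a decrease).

FX sale 312 billion kronor: reserves −312B, deposits 0.
OMO sale (to banks) 162 billion kronor: reserves −162B, deposits 0.
Currency deposit 317.5 billion kronor: reserves +317.5B, deposits +317.5B.
Government account inflow 410 billion kronor: reserves −410B, deposits −410B.
Totals: Δreserves = −566.5B, Δdeposits = −92.5B.
Δrequired reserves = 7% × −92.5B = −6.475B.
Δexcess reserves = Δreserves − Δrequired = −566.5B − (−6.475B) = -560.025 billion.

-560.025 billion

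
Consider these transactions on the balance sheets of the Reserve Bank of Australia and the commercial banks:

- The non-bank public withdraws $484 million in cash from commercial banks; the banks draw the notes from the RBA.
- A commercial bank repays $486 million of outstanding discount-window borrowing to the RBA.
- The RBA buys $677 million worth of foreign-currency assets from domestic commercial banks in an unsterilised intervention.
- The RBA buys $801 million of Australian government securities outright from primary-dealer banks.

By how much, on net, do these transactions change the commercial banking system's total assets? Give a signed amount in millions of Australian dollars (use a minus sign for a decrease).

-$970 million

Currency withdrawal $484 million: bank balance sheets shrink → −$484M.
Discount-window repayment $486 million: bank balance sheets shrink → −$486M.
FX purchase $677 million: just an asset swap on bank balance sheets → 0.
OMO purchase (from banks) $801 million: just an asset swap on bank balance sheets → 0.
Net: −484 − 486 + 0 + 0 = -$970 million.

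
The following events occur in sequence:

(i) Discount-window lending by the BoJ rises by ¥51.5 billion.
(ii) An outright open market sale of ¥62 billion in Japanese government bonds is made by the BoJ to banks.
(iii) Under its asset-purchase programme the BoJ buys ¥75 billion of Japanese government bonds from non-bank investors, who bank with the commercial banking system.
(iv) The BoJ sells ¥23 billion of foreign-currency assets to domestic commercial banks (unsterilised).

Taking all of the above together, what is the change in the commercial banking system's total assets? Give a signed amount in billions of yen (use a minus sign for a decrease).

+¥126.5 billion

Discount-window loan ¥51.5 billion: bank balance sheets expand → +¥51.5B.
OMO sale (to banks) ¥62 billion: just an asset swap on bank balance sheets → 0.
Asset purchase (from non-banks) ¥75 billion: bank balance sheets expand → +¥75B.
FX sale ¥23 billion: just an asset swap on bank balance sheets → 0.
Net: 51.5 + 0 + 75 + 0 = +¥126.5 billion.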